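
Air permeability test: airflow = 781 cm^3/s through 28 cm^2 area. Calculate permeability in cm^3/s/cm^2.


Formula: Air Permeability = Airflow / Test Area
AP = 781 cm^3/s / 28 cm^2
AP = 27.9 cm^3/s/cm^2

27.9 cm^3/s/cm^2


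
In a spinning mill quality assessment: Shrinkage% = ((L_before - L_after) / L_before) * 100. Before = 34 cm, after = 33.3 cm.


Formula: Shrinkage% = ((L_before - L_after) / L_before) * 100
Step 1: Shrinkage = 34 - 33.3 = 0.7 cm
Step 2: Shrinkage% = (0.7 / 34) * 100
Step 3: Shrinkage% = 0.020588 * 100 = 2.0588% ≈ 2.1%

2.1%


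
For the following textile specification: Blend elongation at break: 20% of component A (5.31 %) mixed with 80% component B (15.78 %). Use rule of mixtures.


Formula: Blend property = (fraction_A * property_A) + (fraction_B * property_B)
Step 1: Contribution A = 20/100 * 5.31 % = 1.062 %
Step 2: Contribution B = 80/100 * 15.78 % = 12.624 %
Step 3: Blend elongation at break = 1.062 + 12.624 = 13.686 %

13.686 %


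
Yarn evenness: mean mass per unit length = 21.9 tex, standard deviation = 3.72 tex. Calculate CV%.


Formula: CV% = (standard deviation / mean) * 100
Step 1: Ratio = 3.72 / 21.9 = 0.169863
Step 2: CV% = 0.169863 * 100 = 16.9863% ≈ 17.0%

17.0%


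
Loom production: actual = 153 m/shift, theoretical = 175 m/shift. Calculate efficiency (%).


Formula: Efficiency% = (Actual output / Theoretical output) * 100
Efficiency% = (153 / 175) * 100
Efficiency% = 0.874286 * 100 = 87.4286% ≈ 87.4%

87.4%


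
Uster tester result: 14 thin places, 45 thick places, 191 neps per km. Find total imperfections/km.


Formula: Total = thin places + thick places + neps
Total = 14 + 45 + 191
Total = 250 imperfections/km

250 imperfections/km


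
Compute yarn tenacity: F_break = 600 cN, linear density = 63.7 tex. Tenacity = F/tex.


Formula: Tenacity = Breaking force / Linear density
Tenacity = 600 cN / 63.7 tex
Tenacity = 9.42 cN/tex

9.42 cN/tex


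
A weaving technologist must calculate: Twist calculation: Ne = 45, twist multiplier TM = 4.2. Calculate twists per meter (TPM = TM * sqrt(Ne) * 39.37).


Formula: TPM = TM * sqrt(Ne) * 39.37
Step 1: sqrt(Ne) = sqrt(45) = 6.7082
Step 2: TM * sqrt(Ne) = 4.2 * 6.7082 = 28.1744
Step 3: TPM = 28.1744 * 39.37 = 1109 twists/m

1109 twists/m


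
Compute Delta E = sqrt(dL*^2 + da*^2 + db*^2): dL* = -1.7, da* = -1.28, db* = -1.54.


Formula: Delta E = sqrt(dL*^2 + da*^2 + db*^2)
Step 1: dL*^2 = (-1.7)^2 = 2.89
Step 2: da*^2 = (-1.28)^2 = 1.6384
Step 3: db*^2 = (-1.54)^2 = 2.3716
Step 4: Sum = 2.89 + 1.6384 + 2.3716 = 6.9
Step 5: Delta E = sqrt(6.9) = 2.63

2.63 Delta E


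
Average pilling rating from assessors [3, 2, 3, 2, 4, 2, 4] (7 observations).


Formula: Mean = sum / count
Sum = 3 + 2 + 3 + 2 + 4 + 2 + 4 = 20
Mean = 20 / 7 = 2.9

2.9


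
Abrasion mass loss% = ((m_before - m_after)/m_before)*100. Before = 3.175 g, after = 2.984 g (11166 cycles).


Formula: Mass loss% = ((m_before - m_after) / m_before) * 100
Step 1: Mass loss = 3.175 - 2.984 = 0.191 g
Step 2: Ratio = 0.191 / 3.175 = 0.0601575
Step 3: Mass loss% = 0.0601575 * 100 = 6.01575% ≈ 6.02%

6.02%


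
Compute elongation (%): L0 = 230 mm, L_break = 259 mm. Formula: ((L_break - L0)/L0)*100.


Formula: Elongation (%) = ((L_break - L0) / L0) * 100
Step 1: Extension = 259 - 230 = 29 mm
Step 2: Elongation = (29 / 230) * 100
Step 3: Elongation = 0.126087 * 100 = 12.6087% ≈ 12.6%

12.6%


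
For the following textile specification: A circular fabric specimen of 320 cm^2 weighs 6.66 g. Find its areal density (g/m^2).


Formula: GSM = mass_g / area_m2
Step 1: Convert area: 320 cm^2 = 320 / 10000 = 0.032 m^2
Step 2: GSM = 6.66 g / 0.032 m^2 = 208.1 g/m^2

208.1 g/m^2


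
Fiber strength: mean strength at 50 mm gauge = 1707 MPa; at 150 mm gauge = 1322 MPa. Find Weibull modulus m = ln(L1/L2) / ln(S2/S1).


Formula: m = ln(L1/L2) / ln(S2/S1)
Step 1: ln(L1/L2) = ln(50/150) = -1.09861
Step 2: S2/S1 = 1322/1707 = 0.77446
Step 3: ln(S2/S1) = ln(0.77446) = -0.25559
Step 4: m = -1.09861 / -0.25559 = 4.30

4.30 (Weibull m)


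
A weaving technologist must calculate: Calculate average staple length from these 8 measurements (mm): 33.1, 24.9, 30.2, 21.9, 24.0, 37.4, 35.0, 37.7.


Formula: Mean = sum of lengths / count
Sum = 33.1 + 24.9 + 30.2 + 21.9 + 24.0 + 37.4 + 35.0 + 37.7
Sum = 244.2 mm
Mean = 244.2 / 8 = 30.53 mm

30.53 mm


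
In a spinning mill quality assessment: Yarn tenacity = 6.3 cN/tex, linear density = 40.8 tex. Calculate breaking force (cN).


Formula: Breaking force = Tenacity * Linear density
F = 6.3 cN/tex * 40.8 tex
F = 257.04 cN

257.04 cN


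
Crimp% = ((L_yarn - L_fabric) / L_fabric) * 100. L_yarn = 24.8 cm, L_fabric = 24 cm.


Formula: Crimp% = ((L_yarn - L_fabric) / L_fabric) * 100
Step 1: Extension = 24.8 - 24 = 0.8 cm
Step 2: Crimp% = (0.8 / 24) * 100
Step 3: Crimp% = 0.033333 * 100 = 3.3333% ≈ 3.3%

3.3%


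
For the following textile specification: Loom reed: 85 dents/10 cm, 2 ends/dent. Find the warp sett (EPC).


Formula: EPC = (dents per 10 cm * ends per dent) / 10
Step 1: Total ends per 10 cm = 85 * 2 = 170
Step 2: EPC = 170 / 10 = 17.0 ends/cm

17.0 ends/cm


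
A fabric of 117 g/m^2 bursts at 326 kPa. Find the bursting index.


Formula: Bursting Index = Bursting Strength / Fabric GSM
BI = 326 kPa / 117 g/m^2
BI = 2.786 kPa/(g/m^2)

2.786 kPa/(g/m^2)


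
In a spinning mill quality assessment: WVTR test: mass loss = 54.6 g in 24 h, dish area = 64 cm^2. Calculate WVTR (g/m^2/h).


Formula: WVTR = mass_loss / (area * time)
Step 1: Convert area: 64 cm^2 = 0.0064 m^2
Step 2: WVTR = 54.6 g / (0.0064 m^2 * 24 h)
Step 3: WVTR = 54.6 / 0.1536 = 355.5 g/m^2/h

355.5 g/m^2/h


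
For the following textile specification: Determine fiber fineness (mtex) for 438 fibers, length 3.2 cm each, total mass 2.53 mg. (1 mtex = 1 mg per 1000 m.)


Formula: fineness (mtex) = mass (mg) / total length (km) = (mass_mg / total_length_m) * 1000
Step 1: Convert fiber length: 3.2 cm = 0.032 m
Step 2: Total fiber length = 438 * 0.032 = 14.016 m
Step 3: Linear density = 2.53 mg / 14.016 m = 0.1805 mg/m
Step 4: fineness = 0.1805 * 1000 = 180.5 mtex

180.5 mtex


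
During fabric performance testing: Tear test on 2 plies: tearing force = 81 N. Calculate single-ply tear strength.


Formula: Per-ply strength = Total force / Number of plies
Per-ply = 81 N / 2
Per-ply = 40.5 N

40.5 N


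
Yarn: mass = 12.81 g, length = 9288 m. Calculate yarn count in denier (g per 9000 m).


Formula: den = (mass_g / length_m) * 9000
Substituting: den = (12.81 / 9288) * 9000
Intermediate: 12.81 / 9288 = 0.0013792 g/m
den = 0.0013792 * 9000 = 12.4 denier

12.4 denier


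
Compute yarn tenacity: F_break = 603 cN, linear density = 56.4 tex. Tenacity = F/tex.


Formula: Tenacity = Breaking force / Linear density
Tenacity = 603 cN / 56.4 tex
Tenacity = 10.69 cN/tex

10.69 cN/tex


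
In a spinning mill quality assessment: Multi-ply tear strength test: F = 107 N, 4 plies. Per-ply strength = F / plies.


Formula: Per-ply strength = Total force / Number of plies
Per-ply = 107 N / 4
Per-ply = 26.75 N

26.75 N


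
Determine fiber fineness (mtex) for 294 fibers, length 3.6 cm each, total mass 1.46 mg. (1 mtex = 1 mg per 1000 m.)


Formula: fineness (mtex) = mass (mg) / total length (km) = (mass_mg / total_length_m) * 1000
Step 1: Convert fiber length: 3.6 cm = 0.036 m
Step 2: Total fiber length = 294 * 0.036 = 10.584 m
Step 3: Linear density = 1.46 mg / 10.584 m = 0.1379 mg/m
Step 4: fineness = 0.1379 * 1000 = 137.9 mtex

137.9 mtex


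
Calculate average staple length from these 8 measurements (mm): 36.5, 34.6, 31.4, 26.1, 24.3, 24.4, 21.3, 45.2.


Formula: Mean = sum of lengths / count
Sum = 36.5 + 34.6 + 31.4 + 26.1 + 24.3 + 24.4 + 21.3 + 45.2
Sum = 243.8 mm
Mean = 243.8 / 8 = 30.48 mm

30.48 mm


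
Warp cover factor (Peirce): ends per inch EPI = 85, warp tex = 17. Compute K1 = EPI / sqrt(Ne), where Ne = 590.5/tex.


Formula: K1 = EPI / sqrt(Ne), with Ne = 590.5 / tex_warp
Step 1: Ne = 590.5 / 17 = 34.735
Step 2: sqrt(Ne) = sqrt(34.735) = 5.8936
Step 3: K1 = 85 / 5.8936 = 14.4

14.4


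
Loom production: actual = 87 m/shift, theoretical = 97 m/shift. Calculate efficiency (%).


Formula: Efficiency% = (Actual output / Theoretical output) * 100
Efficiency% = (87 / 97) * 100
Efficiency% = 0.896907 * 100 = 89.6907% ≈ 89.7%

89.7%


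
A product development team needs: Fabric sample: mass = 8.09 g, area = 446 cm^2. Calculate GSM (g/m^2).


Formula: GSM = mass_g / area_m2
Step 1: Convert area: 446 cm^2 = 446 / 10000 = 0.0446 m^2
Step 2: GSM = 8.09 g / 0.0446 m^2 = 181.4 g/m^2

181.4 g/m^2


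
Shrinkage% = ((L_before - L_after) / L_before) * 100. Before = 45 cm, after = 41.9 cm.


Formula: Shrinkage% = ((L_before - L_after) / L_before) * 100
Step 1: Shrinkage = 45 - 41.9 = 3.1 cm
Step 2: Shrinkage% = (3.1 / 45) * 100
Step 3: Shrinkage% = 0.068889 * 100 = 6.8889% ≈ 6.9%

6.9%


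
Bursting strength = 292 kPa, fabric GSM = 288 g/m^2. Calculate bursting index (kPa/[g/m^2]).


Formula: Bursting Index = Bursting Strength / Fabric GSM
BI = 292 kPa / 288 g/m^2
BI = 1.014 kPa/(g/m^2)

1.014 kPa/(g/m^2)


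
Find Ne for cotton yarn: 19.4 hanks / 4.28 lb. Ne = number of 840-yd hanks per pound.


Formula: Ne = hanks / mass_lb
Substituting: Ne = 19.4 / 4.28
Ne = 4.5

4.5 Ne


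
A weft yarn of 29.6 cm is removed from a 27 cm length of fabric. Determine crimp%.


Formula: Crimp% = ((L_yarn - L_fabric) / L_fabric) * 100
Step 1: Extension = 29.6 - 27 = 2.6 cm
Step 2: Crimp% = (2.6 / 27) * 100
Step 3: Crimp% = 0.096296 * 100 = 9.6296% ≈ 9.6%

9.6%


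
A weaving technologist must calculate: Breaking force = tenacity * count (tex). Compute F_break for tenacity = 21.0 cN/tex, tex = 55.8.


Formula: Breaking force = Tenacity * Linear density
F = 21.0 cN/tex * 55.8 tex
F = 1171.80 cN

1171.80 cN


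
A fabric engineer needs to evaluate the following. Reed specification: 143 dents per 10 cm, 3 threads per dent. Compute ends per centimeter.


Formula: EPC = (dents per 10 cm * ends per dent) / 10
Step 1: Total ends per 10 cm = 143 * 3 = 429
Step 2: EPC = 429 / 10 = 42.9 ends/cm

42.9 ends/cm


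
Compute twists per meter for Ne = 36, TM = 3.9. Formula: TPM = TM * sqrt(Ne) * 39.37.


Formula: TPM = TM * sqrt(Ne) * 39.37
Step 1: sqrt(Ne) = sqrt(36) = 6
Step 2: TM * sqrt(Ne) = 3.9 * 6 = 23.4
Step 3: TPM = 23.4 * 39.37 = 921 twists/m

921 twists/m


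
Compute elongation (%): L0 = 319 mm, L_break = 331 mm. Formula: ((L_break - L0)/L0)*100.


Formula: Elongation (%) = ((L_break - L0) / L0) * 100
Step 1: Extension = 331 - 319 = 12 mm
Step 2: Elongation = (12 / 319) * 100
Step 3: Elongation = 0.037618 * 100 = 3.7618% ≈ 3.8%

3.8%


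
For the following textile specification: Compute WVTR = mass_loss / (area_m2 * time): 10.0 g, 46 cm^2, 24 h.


Formula: WVTR = mass_loss / (area * time)
Step 1: Convert area: 46 cm^2 = 0.0046 m^2
Step 2: WVTR = 10.0 g / (0.0046 m^2 * 24 h)
Step 3: WVTR = 10.0 / 0.1104 = 90.6 g/m^2/h

90.6 g/m^2/h


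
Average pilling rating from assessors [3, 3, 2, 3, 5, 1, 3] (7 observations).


Formula: Mean = sum / count
Sum = 3 + 3 + 2 + 3 + 5 + 1 + 3 = 20
Mean = 20 / 7 = 2.9

2.9


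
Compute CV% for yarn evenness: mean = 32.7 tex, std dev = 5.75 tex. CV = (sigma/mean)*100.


Formula: CV% = (standard deviation / mean) * 100
Step 1: Ratio = 5.75 / 32.7 = 0.175841
Step 2: CV% = 0.175841 * 100 = 17.5841% ≈ 17.6%

17.6%


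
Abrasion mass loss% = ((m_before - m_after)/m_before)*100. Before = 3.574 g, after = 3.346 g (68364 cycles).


Formula: Mass loss% = ((m_before - m_after) / m_before) * 100
Step 1: Mass loss = 3.574 - 3.346 = 0.228 g
Step 2: Ratio = 0.228 / 3.574 = 0.0637941
Step 3: Mass loss% = 0.0637941 * 100 = 6.37941% ≈ 6.38%

6.38%


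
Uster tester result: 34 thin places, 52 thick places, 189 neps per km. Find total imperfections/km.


Formula: Total = thin places + thick places + neps
Total = 34 + 52 + 189
Total = 275 imperfections/km

275 imperfections/km


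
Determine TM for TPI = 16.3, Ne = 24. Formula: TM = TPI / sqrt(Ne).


Formula: TM = TPI / sqrt(Ne)
Step 1: sqrt(Ne) = sqrt(24) = 4.899
Step 2: TM = 16.3 / 4.899 = 3.33

3.33 TM


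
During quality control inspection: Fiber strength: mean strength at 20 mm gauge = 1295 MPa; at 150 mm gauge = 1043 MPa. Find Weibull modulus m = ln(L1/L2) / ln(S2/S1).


Formula: m = ln(L1/L2) / ln(S2/S1)
Step 1: ln(L1/L2) = ln(20/150) = -2.01490
Step 2: S2/S1 = 1043/1295 = 0.80541
Step 3: ln(S2/S1) = ln(0.80541) = -0.21640
Step 4: m = -2.01490 / -0.21640 = 9.31

9.31 (Weibull m)


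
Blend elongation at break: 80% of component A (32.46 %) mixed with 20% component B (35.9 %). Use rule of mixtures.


Formula: Blend property = (fraction_A * property_A) + (fraction_B * property_B)
Step 1: Contribution A = 80/100 * 32.46 % = 25.968 %
Step 2: Contribution B = 20/100 * 35.9 % = 7.18 %
Step 3: Blend elongation at break = 25.968 + 7.18 = 33.148 %

33.148 %


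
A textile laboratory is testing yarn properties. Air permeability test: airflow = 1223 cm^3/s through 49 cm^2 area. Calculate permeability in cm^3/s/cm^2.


Formula: Air Permeability = Airflow / Test Area
AP = 1223 cm^3/s / 49 cm^2
AP = 25.0 cm^3/s/cm^2

25.0 cm^3/s/cm^2


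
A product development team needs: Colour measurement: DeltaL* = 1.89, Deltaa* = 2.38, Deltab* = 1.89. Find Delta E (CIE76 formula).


Formula: Delta E = sqrt(dL*^2 + da*^2 + db*^2)
Step 1: dL*^2 = 1.89^2 = 3.5721
Step 2: da*^2 = 2.38^2 = 5.6644
Step 3: db*^2 = 1.89^2 = 3.5721
Step 4: Sum = 3.5721 + 5.6644 + 3.5721 = 12.8086
Step 5: Delta E = sqrt(12.8086) = 3.58

3.58 Delta E


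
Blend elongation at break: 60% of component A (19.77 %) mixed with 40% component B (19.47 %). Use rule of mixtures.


Formula: Blend property = (fraction_A * property_A) + (fraction_B * property_B)
Step 1: Contribution A = 60/100 * 19.77 % = 11.862 %
Step 2: Contribution B = 40/100 * 19.47 % = 7.788 %
Step 3: Blend elongation at break = 11.862 + 7.788 = 19.65 %

19.65 %


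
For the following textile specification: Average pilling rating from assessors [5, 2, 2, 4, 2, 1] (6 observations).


Formula: Mean = sum / count
Sum = 5 + 2 + 2 + 4 + 2 + 1 = 16
Mean = 16 / 6 = 2.7

2.7


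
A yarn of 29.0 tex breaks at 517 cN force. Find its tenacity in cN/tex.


Formula: Tenacity = Breaking force / Linear density
Tenacity = 517 cN / 29.0 tex
Tenacity = 17.83 cN/tex

17.83 cN/tex


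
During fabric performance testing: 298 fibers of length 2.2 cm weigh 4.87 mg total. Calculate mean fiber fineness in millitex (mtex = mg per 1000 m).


Formula: fineness (mtex) = mass (mg) / total length (km) = (mass_mg / total_length_m) * 1000
Step 1: Convert fiber length: 2.2 cm = 0.022 m
Step 2: Total fiber length = 298 * 0.022 = 6.556 m
Step 3: Linear density = 4.87 mg / 6.556 m = 0.7428 mg/m
Step 4: fineness = 0.7428 * 1000 = 742.8 mtex

742.8 mtex


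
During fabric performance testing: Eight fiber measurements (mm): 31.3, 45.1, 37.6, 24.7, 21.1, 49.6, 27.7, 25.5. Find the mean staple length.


Formula: Mean = sum of lengths / count
Sum = 31.3 + 45.1 + 37.6 + 24.7 + 21.1 + 49.6 + 27.7 + 25.5
Sum = 262.6 mm
Mean = 262.6 / 8 = 32.83 mm

32.83 mm


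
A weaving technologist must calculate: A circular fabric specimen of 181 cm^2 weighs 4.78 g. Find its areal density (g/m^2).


Formula: GSM = mass_g / area_m2
Step 1: Convert area: 181 cm^2 = 181 / 10000 = 0.0181 m^2
Step 2: GSM = 4.78 g / 0.0181 m^2 = 264.1 g/m^2

264.1 g/m^2


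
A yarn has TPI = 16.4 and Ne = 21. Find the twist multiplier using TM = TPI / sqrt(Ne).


Formula: TM = TPI / sqrt(Ne)
Step 1: sqrt(Ne) = sqrt(21) = 4.5826
Step 2: TM = 16.4 / 4.5826 = 3.58

3.58 TM


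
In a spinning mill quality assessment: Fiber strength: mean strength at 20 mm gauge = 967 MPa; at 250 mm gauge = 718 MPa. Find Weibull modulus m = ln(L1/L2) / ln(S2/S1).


Formula: m = ln(L1/L2) / ln(S2/S1)
Step 1: ln(L1/L2) = ln(20/250) = -2.52573
Step 2: S2/S1 = 718/967 = 0.7425
Step 3: ln(S2/S1) = ln(0.7425) = -0.29773
Step 4: m = -2.52573 / -0.29773 = 8.48

8.48 (Weibull m)


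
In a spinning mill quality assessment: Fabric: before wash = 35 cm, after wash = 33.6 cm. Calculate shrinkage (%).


Formula: Shrinkage% = ((L_before - L_after) / L_before) * 100
Step 1: Shrinkage = 35 - 33.6 = 1.4 cm
Step 2: Shrinkage% = (1.4 / 35) * 100
Step 3: Shrinkage% = 0.04 * 100 = 4.0%

4.0%


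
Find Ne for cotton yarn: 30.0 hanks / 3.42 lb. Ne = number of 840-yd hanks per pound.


Formula: Ne = hanks / mass_lb
Substituting: Ne = 30.0 / 3.42
Ne = 8.8

8.8 Ne


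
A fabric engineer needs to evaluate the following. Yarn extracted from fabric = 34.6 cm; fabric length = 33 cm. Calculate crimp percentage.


Formula: Crimp% = ((L_yarn - L_fabric) / L_fabric) * 100
Step 1: Extension = 34.6 - 33 = 1.6 cm
Step 2: Crimp% = (1.6 / 33) * 100
Step 3: Crimp% = 0.048485 * 100 = 4.8485% ≈ 4.8%

4.8%


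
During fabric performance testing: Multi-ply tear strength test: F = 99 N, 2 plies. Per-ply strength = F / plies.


Formula: Per-ply strength = Total force / Number of plies
Per-ply = 99 N / 2
Per-ply = 49.5 N

49.5 N


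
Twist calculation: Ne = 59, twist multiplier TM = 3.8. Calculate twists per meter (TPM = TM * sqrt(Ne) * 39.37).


Formula: TPM = TM * sqrt(Ne) * 39.37
Step 1: sqrt(Ne) = sqrt(59) = 7.6811
Step 2: TM * sqrt(Ne) = 3.8 * 7.6811 = 29.1882
Step 3: TPM = 29.1882 * 39.37 = 1149 twists/m

1149 twists/m


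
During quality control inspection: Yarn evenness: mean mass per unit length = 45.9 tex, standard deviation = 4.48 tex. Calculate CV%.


Formula: CV% = (standard deviation / mean) * 100
Step 1: Ratio = 4.48 / 45.9 = 0.097603
Step 2: CV% = 0.097603 * 100 = 9.7603% ≈ 9.8%

9.8%


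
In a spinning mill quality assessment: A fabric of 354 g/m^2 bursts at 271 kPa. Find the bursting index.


Formula: Bursting Index = Bursting Strength / Fabric GSM
BI = 271 kPa / 354 g/m^2
BI = 0.766 kPa/(g/m^2)

0.766 kPa/(g/m^2)


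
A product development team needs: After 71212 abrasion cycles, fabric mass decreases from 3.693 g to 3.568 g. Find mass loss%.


Formula: Mass loss% = ((m_before - m_after) / m_before) * 100
Step 1: Mass loss = 3.693 - 3.568 = 0.125 g
Step 2: Ratio = 0.125 / 3.693 = 0.0338478
Step 3: Mass loss% = 0.0338478 * 100 = 3.38478% ≈ 3.38%

3.38%


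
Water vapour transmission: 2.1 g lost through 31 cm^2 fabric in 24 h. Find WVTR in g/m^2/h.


Formula: WVTR = mass_loss / (area * time)
Step 1: Convert area: 31 cm^2 = 0.0031 m^2
Step 2: WVTR = 2.1 g / (0.0031 m^2 * 24 h)
Step 3: WVTR = 2.1 / 0.0744 = 28.2 g/m^2/h

28.2 g/m^2/h


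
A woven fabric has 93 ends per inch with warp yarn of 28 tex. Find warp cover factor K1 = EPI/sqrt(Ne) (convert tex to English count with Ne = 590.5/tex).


Formula: K1 = EPI / sqrt(Ne), with Ne = 590.5 / tex_warp
Step 1: Ne = 590.5 / 28 = 21.089
Step 2: sqrt(Ne) = sqrt(21.089) = 4.5923
Step 3: K1 = 93 / 4.5923 = 20.3

20.3


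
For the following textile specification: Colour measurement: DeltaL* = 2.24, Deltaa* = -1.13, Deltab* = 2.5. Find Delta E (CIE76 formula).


Formula: Delta E = sqrt(dL*^2 + da*^2 + db*^2)
Step 1: dL*^2 = 2.24^2 = 5.0176
Step 2: da*^2 = (-1.13)^2 = 1.2769
Step 3: db*^2 = 2.5^2 = 6.25
Step 4: Sum = 5.0176 + 1.2769 + 6.25 = 12.5445
Step 5: Delta E = sqrt(12.5445) = 3.54

3.54 Delta E


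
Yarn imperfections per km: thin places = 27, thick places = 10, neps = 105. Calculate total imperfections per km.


Formula: Total = thin places + thick places + neps
Total = 27 + 10 + 105
Total = 142 imperfections/km

142 imperfections/km


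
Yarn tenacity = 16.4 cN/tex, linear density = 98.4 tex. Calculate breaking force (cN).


Formula: Breaking force = Tenacity * Linear density
F = 16.4 cN/tex * 98.4 tex
F = 1613.76 cN

1613.76 cN


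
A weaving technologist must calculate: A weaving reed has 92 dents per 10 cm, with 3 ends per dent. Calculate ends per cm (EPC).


Formula: EPC = (dents per 10 cm * ends per dent) / 10
Step 1: Total ends per 10 cm = 92 * 3 = 276
Step 2: EPC = 276 / 10 = 27.6 ends/cm

27.6 ends/cm


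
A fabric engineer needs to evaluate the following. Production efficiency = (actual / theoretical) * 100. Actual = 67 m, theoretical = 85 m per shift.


Formula: Efficiency% = (Actual output / Theoretical output) * 100
Efficiency% = (67 / 85) * 100
Efficiency% = 0.788235 * 100 = 78.8235% ≈ 78.8%

78.8%


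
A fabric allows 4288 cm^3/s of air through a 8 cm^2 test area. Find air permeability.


Formula: Air Permeability = Airflow / Test Area
AP = 4288 cm^3/s / 8 cm^2
AP = 536.0 cm^3/s/cm^2

536.0 cm^3/s/cm^2


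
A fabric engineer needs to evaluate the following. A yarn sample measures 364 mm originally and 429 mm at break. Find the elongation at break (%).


Formula: Elongation (%) = ((L_break - L0) / L0) * 100
Step 1: Extension = 429 - 364 = 65 mm
Step 2: Elongation = (65 / 364) * 100
Step 3: Elongation = 0.178571 * 100 = 17.8571% ≈ 17.9%

17.9%


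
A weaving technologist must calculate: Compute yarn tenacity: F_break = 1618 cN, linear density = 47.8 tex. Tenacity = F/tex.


Formula: Tenacity = Breaking force / Linear density
Tenacity = 1618 cN / 47.8 tex
Tenacity = 33.85 cN/tex

33.85 cN/tex


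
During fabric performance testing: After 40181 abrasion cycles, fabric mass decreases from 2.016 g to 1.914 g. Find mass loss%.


Formula: Mass loss% = ((m_before - m_after) / m_before) * 100
Step 1: Mass loss = 2.016 - 1.914 = 0.102 g
Step 2: Ratio = 0.102 / 2.016 = 0.0505952
Step 3: Mass loss% = 0.0505952 * 100 = 5.05952% ≈ 5.06%

5.06%


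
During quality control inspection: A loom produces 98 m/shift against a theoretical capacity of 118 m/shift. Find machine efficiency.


Formula: Efficiency% = (Actual output / Theoretical output) * 100
Efficiency% = (98 / 118) * 100
Efficiency% = 0.830508 * 100 = 83.0508% ≈ 83.1%

83.1%


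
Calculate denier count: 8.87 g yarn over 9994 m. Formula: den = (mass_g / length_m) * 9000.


Formula: den = (mass_g / length_m) * 9000
Substituting: den = (8.87 / 9994) * 9000
Intermediate: 8.87 / 9994 = 0.00088753 g/m
den = 0.00088753 * 9000 = 8.0 denier

8.0 denier


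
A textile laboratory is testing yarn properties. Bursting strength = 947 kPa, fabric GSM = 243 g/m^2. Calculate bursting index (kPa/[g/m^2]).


Formula: Bursting Index = Bursting Strength / Fabric GSM
BI = 947 kPa / 243 g/m^2
BI = 3.897 kPa/(g/m^2)

3.897 kPa/(g/m^2)


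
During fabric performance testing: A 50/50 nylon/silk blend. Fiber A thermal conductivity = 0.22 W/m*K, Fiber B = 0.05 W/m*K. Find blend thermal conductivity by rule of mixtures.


Formula: Blend property = (fraction_A * property_A) + (fraction_B * property_B)
Step 1: Contribution A = 50/100 * 0.22 W/m*K = 0.11 W/m*K
Step 2: Contribution B = 50/100 * 0.05 W/m*K = 0.025 W/m*K
Step 3: Blend thermal conductivity = 0.11 + 0.025 = 0.135 W/m*K

0.135 W/m*K


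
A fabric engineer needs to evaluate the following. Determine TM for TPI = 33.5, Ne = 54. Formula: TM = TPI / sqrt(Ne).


Formula: TM = TPI / sqrt(Ne)
Step 1: sqrt(Ne) = sqrt(54) = 7.3485
Step 2: TM = 33.5 / 7.3485 = 4.56

4.56 TM


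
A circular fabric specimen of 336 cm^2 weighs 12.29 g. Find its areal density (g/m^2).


Formula: GSM = mass_g / area_m2
Step 1: Convert area: 336 cm^2 = 336 / 10000 = 0.0336 m^2
Step 2: GSM = 12.29 g / 0.0336 m^2 = 365.8 g/m^2

365.8 g/m^2


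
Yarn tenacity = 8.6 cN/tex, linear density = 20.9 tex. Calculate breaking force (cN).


Formula: Breaking force = Tenacity * Linear density
F = 8.6 cN/tex * 20.9 tex
F = 179.74 cN

179.74 cN


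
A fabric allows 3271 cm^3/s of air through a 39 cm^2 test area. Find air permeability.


Formula: Air Permeability = Airflow / Test Area
AP = 3271 cm^3/s / 39 cm^2
AP = 83.9 cm^3/s/cm^2

83.9 cm^3/s/cm^2


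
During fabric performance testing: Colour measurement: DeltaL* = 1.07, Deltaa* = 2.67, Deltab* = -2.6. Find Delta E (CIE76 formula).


Formula: Delta E = sqrt(dL*^2 + da*^2 + db*^2)
Step 1: dL*^2 = 1.07^2 = 1.1449
Step 2: da*^2 = 2.67^2 = 7.1289
Step 3: db*^2 = (-2.6)^2 = 6.76
Step 4: Sum = 1.1449 + 7.1289 + 6.76 = 15.0338
Step 5: Delta E = sqrt(15.0338) = 3.88

3.88 Delta E


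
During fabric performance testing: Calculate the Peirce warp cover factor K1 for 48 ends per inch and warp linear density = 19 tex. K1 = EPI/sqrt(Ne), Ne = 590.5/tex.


Formula: K1 = EPI / sqrt(Ne), with Ne = 590.5 / tex_warp
Step 1: Ne = 590.5 / 19 = 31.079
Step 2: sqrt(Ne) = sqrt(31.079) = 5.5749
Step 3: K1 = 48 / 5.5749 = 8.6

8.6


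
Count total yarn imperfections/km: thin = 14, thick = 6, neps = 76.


Formula: Total = thin places + thick places + neps
Total = 14 + 6 + 76
Total = 96 imperfections/km

96 imperfections/km


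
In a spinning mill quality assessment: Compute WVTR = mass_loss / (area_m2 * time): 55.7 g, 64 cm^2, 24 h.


Formula: WVTR = mass_loss / (area * time)
Step 1: Convert area: 64 cm^2 = 0.0064 m^2
Step 2: WVTR = 55.7 g / (0.0064 m^2 * 24 h)
Step 3: WVTR = 55.7 / 0.1536 = 362.6 g/m^2/h

362.6 g/m^2/h


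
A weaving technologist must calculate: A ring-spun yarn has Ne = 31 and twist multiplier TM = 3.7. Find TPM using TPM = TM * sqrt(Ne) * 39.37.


Formula: TPM = TM * sqrt(Ne) * 39.37
Step 1: sqrt(Ne) = sqrt(31) = 5.5678
Step 2: TM * sqrt(Ne) = 3.7 * 5.5678 = 20.6009
Step 3: TPM = 20.6009 * 39.37 = 811 twists/m

811 twists/m


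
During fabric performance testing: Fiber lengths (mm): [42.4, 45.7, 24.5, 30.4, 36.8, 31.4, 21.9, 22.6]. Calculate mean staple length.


Formula: Mean = sum of lengths / count
Sum = 42.4 + 45.7 + 24.5 + 30.4 + 36.8 + 31.4 + 21.9 + 22.6
Sum = 255.7 mm
Mean = 255.7 / 8 = 31.96 mm

31.96 mm


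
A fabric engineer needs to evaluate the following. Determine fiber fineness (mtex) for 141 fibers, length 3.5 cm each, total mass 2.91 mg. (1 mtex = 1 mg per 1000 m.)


Formula: fineness (mtex) = mass (mg) / total length (km) = (mass_mg / total_length_m) * 1000
Step 1: Convert fiber length: 3.5 cm = 0.035 m
Step 2: Total fiber length = 141 * 0.035 = 4.935 m
Step 3: Linear density = 2.91 mg / 4.935 m = 0.5897 mg/m
Step 4: fineness = 0.5897 * 1000 = 589.7 mtex

589.7 mtex


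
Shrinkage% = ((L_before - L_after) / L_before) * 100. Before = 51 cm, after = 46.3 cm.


Formula: Shrinkage% = ((L_before - L_after) / L_before) * 100
Step 1: Shrinkage = 51 - 46.3 = 4.7 cm
Step 2: Shrinkage% = (4.7 / 51) * 100
Step 3: Shrinkage% = 0.092157 * 100 = 9.2157% ≈ 9.2%

9.2%


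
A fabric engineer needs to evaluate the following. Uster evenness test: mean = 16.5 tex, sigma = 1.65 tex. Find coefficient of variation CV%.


Formula: CV% = (standard deviation / mean) * 100
Step 1: Ratio = 1.65 / 16.5 = 0.1
Step 2: CV% = 0.1 * 100 = 10.0%

10.0%


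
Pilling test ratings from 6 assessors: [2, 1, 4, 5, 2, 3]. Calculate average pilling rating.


Formula: Mean = sum / count
Sum = 2 + 1 + 4 + 5 + 2 + 3 = 17
Mean = 17 / 6 = 2.8

2.8


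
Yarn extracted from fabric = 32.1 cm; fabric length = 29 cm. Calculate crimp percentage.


Formula: Crimp% = ((L_yarn - L_fabric) / L_fabric) * 100
Step 1: Extension = 32.1 - 29 = 3.1 cm
Step 2: Crimp% = (3.1 / 29) * 100
Step 3: Crimp% = 0.106897 * 100 = 10.6897% ≈ 10.7%

10.7%


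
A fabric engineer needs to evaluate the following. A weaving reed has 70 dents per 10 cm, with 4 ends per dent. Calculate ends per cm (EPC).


Formula: EPC = (dents per 10 cm * ends per dent) / 10
Step 1: Total ends per 10 cm = 70 * 4 = 280
Step 2: EPC = 280 / 10 = 28.0 ends/cm

28.0 ends/cm


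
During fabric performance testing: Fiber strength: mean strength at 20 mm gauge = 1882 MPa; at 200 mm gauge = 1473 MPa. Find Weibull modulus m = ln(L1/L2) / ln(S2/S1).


Formula: m = ln(L1/L2) / ln(S2/S1)
Step 1: ln(L1/L2) = ln(20/200) = -2.30259
Step 2: S2/S1 = 1473/1882 = 0.78268
Step 3: ln(S2/S1) = ln(0.78268) = -0.24503
Step 4: m = -2.30259 / -0.24503 = 9.40

9.40 (Weibull m)


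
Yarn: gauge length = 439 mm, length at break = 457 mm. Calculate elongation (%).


Formula: Elongation (%) = ((L_break - L0) / L0) * 100
Step 1: Extension = 457 - 439 = 18 mm
Step 2: Elongation = (18 / 439) * 100
Step 3: Elongation = 0.041002 * 100 = 4.1002% ≈ 4.1%

4.1%


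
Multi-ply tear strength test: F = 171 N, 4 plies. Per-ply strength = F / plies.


Formula: Per-ply strength = Total force / Number of plies
Per-ply = 171 N / 4
Per-ply = 42.75 N

42.75 N


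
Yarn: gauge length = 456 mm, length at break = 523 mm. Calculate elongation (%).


Formula: Elongation (%) = ((L_break - L0) / L0) * 100
Step 1: Extension = 523 - 456 = 67 mm
Step 2: Elongation = (67 / 456) * 100
Step 3: Elongation = 0.14693 * 100 = 14.693% ≈ 14.7%

14.7%


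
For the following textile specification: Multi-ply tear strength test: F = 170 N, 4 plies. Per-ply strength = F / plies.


Formula: Per-ply strength = Total force / Number of plies
Per-ply = 170 N / 4
Per-ply = 42.5 N

42.5 N


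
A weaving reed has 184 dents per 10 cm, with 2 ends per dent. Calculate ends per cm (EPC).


Formula: EPC = (dents per 10 cm * ends per dent) / 10
Step 1: Total ends per 10 cm = 184 * 2 = 368
Step 2: EPC = 368 / 10 = 36.8 ends/cm

36.8 ends/cm


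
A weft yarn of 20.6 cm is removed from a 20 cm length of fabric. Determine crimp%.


Formula: Crimp% = ((L_yarn - L_fabric) / L_fabric) * 100
Step 1: Extension = 20.6 - 20 = 0.6 cm
Step 2: Crimp% = (0.6 / 20) * 100
Step 3: Crimp% = 0.03 * 100 = 3.0%

3.0%


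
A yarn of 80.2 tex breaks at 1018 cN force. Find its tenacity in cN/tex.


Formula: Tenacity = Breaking force / Linear density
Tenacity = 1018 cN / 80.2 tex
Tenacity = 12.69 cN/tex

12.69 cN/tex


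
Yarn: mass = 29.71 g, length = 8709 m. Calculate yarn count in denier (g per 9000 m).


Formula: den = (mass_g / length_m) * 9000
Substituting: den = (29.71 / 8709) * 9000
Intermediate: 29.71 / 8709 = 0.00341141 g/m
den = 0.00341141 * 9000 = 30.7 denier

30.7 denier


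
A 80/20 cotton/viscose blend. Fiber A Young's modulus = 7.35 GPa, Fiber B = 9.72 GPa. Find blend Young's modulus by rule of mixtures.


Formula: Blend property = (fraction_A * property_A) + (fraction_B * property_B)
Step 1: Contribution A = 80/100 * 7.35 GPa = 5.88 GPa
Step 2: Contribution B = 20/100 * 9.72 GPa = 1.944 GPa
Step 3: Blend Young's modulus = 5.88 + 1.944 = 7.824 GPa

7.824 GPa


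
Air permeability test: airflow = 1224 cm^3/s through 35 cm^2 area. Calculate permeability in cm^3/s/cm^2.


Formula: Air Permeability = Airflow / Test Area
AP = 1224 cm^3/s / 35 cm^2
AP = 35.0 cm^3/s/cm^2

35.0 cm^3/s/cm^2


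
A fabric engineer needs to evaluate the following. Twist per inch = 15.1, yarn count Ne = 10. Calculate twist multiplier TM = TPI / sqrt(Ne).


Formula: TM = TPI / sqrt(Ne)
Step 1: sqrt(Ne) = sqrt(10) = 3.1623
Step 2: TM = 15.1 / 3.1623 = 4.78

4.78 TM


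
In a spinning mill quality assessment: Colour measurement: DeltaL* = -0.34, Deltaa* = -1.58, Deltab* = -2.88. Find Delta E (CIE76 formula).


Formula: Delta E = sqrt(dL*^2 + da*^2 + db*^2)
Step 1: dL*^2 = (-0.34)^2 = 0.1156
Step 2: da*^2 = (-1.58)^2 = 2.4964
Step 3: db*^2 = (-2.88)^2 = 8.2944
Step 4: Sum = 0.1156 + 2.4964 + 8.2944 = 10.9064
Step 5: Delta E = sqrt(10.9064) = 3.3

3.3 Delta E


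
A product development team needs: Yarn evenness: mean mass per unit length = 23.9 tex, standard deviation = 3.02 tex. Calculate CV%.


Formula: CV% = (standard deviation / mean) * 100
Step 1: Ratio = 3.02 / 23.9 = 0.12636
Step 2: CV% = 0.12636 * 100 = 12.636% ≈ 12.6%

12.6%


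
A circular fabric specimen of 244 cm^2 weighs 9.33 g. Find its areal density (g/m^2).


Formula: GSM = mass_g / area_m2
Step 1: Convert area: 244 cm^2 = 244 / 10000 = 0.0244 m^2
Step 2: GSM = 9.33 g / 0.0244 m^2 = 382.4 g/m^2

382.4 g/m^2


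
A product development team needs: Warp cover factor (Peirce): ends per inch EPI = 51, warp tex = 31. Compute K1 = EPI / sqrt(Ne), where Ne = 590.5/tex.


Formula: K1 = EPI / sqrt(Ne), with Ne = 590.5 / tex_warp
Step 1: Ne = 590.5 / 31 = 19.048
Step 2: sqrt(Ne) = sqrt(19.048) = 4.3644
Step 3: K1 = 51 / 4.3644 = 11.7

11.7


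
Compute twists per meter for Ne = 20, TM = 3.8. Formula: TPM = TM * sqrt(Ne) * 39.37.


Formula: TPM = TM * sqrt(Ne) * 39.37
Step 1: sqrt(Ne) = sqrt(20) = 4.4721
Step 2: TM * sqrt(Ne) = 3.8 * 4.4721 = 16.994
Step 3: TPM = 16.994 * 39.37 = 669 twists/m

669 twists/m


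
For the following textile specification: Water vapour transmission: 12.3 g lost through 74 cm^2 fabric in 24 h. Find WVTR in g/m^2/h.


Formula: WVTR = mass_loss / (area * time)
Step 1: Convert area: 74 cm^2 = 0.0074 m^2
Step 2: WVTR = 12.3 g / (0.0074 m^2 * 24 h)
Step 3: WVTR = 12.3 / 0.1776 = 69.3 g/m^2/h

69.3 g/m^2/h


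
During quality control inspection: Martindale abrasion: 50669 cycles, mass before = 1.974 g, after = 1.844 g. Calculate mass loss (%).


Formula: Mass loss% = ((m_before - m_after) / m_before) * 100
Step 1: Mass loss = 1.974 - 1.844 = 0.13 g
Step 2: Ratio = 0.13 / 1.974 = 0.0658561
Step 3: Mass loss% = 0.0658561 * 100 = 6.58561% ≈ 6.59%

6.59%


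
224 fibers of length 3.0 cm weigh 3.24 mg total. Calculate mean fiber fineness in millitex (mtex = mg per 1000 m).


Formula: fineness (mtex) = mass (mg) / total length (km) = (mass_mg / total_length_m) * 1000
Step 1: Convert fiber length: 3.0 cm = 0.03 m
Step 2: Total fiber length = 224 * 0.03 = 6.72 m
Step 3: Linear density = 3.24 mg / 6.72 m = 0.4821 mg/m
Step 4: fineness = 0.4821 * 1000 = 482.1 mtex

482.1 mtex


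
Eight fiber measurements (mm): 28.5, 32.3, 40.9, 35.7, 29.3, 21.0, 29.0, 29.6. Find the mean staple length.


Formula: Mean = sum of lengths / count
Sum = 28.5 + 32.3 + 40.9 + 35.7 + 29.3 + 21.0 + 29.0 + 29.6
Sum = 246.3 mm
Mean = 246.3 / 8 = 30.79 mm

30.79 mm


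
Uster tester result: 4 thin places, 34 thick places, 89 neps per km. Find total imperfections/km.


Formula: Total = thin places + thick places + neps
Total = 4 + 34 + 89
Total = 127 imperfections/km

127 imperfections/km


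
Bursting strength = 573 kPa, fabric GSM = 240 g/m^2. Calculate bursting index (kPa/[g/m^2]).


Formula: Bursting Index = Bursting Strength / Fabric GSM
BI = 573 kPa / 240 g/m^2
BI = 2.388 kPa/(g/m^2)

2.388 kPa/(g/m^2)


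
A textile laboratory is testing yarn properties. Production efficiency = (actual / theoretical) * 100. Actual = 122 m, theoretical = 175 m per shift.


Formula: Efficiency% = (Actual output / Theoretical output) * 100
Efficiency% = (122 / 175) * 100
Efficiency% = 0.697143 * 100 = 69.7143% ≈ 69.7%

69.7%


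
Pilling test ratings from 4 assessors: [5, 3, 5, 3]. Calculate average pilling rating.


Formula: Mean = sum / count
Sum = 5 + 3 + 5 + 3 = 16
Mean = 16 / 4 = 4.0

4.0


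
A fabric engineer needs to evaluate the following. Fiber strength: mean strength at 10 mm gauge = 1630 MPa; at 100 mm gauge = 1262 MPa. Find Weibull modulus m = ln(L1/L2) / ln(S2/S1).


Formula: m = ln(L1/L2) / ln(S2/S1)
Step 1: ln(L1/L2) = ln(10/100) = -2.30259
Step 2: S2/S1 = 1262/1630 = 0.77423
Step 3: ln(S2/S1) = ln(0.77423) = -0.25589
Step 4: m = -2.30259 / -0.25589 = 9.00

9.00 (Weibull m)


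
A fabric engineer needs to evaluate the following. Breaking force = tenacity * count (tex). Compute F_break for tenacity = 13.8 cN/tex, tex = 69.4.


Formula: Breaking force = Tenacity * Linear density
F = 13.8 cN/tex * 69.4 tex
F = 957.72 cN

957.72 cN


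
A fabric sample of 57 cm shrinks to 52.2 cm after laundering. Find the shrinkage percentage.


Formula: Shrinkage% = ((L_before - L_after) / L_before) * 100
Step 1: Shrinkage = 57 - 52.2 = 4.8 cm
Step 2: Shrinkage% = (4.8 / 57) * 100
Step 3: Shrinkage% = 0.084211 * 100 = 8.4211% ≈ 8.4%

8.4%


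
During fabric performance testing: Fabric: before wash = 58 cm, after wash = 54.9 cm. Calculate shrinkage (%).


Formula: Shrinkage% = ((L_before - L_after) / L_before) * 100
Step 1: Shrinkage = 58 - 54.9 = 3.1 cm
Step 2: Shrinkage% = (3.1 / 58) * 100
Step 3: Shrinkage% = 0.053448 * 100 = 5.3448% ≈ 5.3%

5.3%


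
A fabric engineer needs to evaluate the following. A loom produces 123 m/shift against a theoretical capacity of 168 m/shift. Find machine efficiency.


Formula: Efficiency% = (Actual output / Theoretical output) * 100
Efficiency% = (123 / 168) * 100
Efficiency% = 0.732143 * 100 = 73.2143% ≈ 73.2%

73.2%


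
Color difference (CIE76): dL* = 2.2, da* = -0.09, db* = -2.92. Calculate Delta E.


Formula: Delta E = sqrt(dL*^2 + da*^2 + db*^2)
Step 1: dL*^2 = 2.2^2 = 4.84
Step 2: da*^2 = (-0.09)^2 = 0.0081
Step 3: db*^2 = (-2.92)^2 = 8.5264
Step 4: Sum = 4.84 + 0.0081 + 8.5264 = 13.3745
Step 5: Delta E = sqrt(13.3745) = 3.66

3.66 Delta E


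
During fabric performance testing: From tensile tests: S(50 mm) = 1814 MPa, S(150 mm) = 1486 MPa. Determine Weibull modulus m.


Formula: m = ln(L1/L2) / ln(S2/S1)
Step 1: ln(L1/L2) = ln(50/150) = -1.09861
Step 2: S2/S1 = 1486/1814 = 0.81918
Step 3: ln(S2/S1) = ln(0.81918) = -0.19945
Step 4: m = -1.09861 / -0.19945 = 5.51

5.51 (Weibull m)


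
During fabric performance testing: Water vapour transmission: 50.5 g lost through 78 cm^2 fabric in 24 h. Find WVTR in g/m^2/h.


Formula: WVTR = mass_loss / (area * time)
Step 1: Convert area: 78 cm^2 = 0.0078 m^2
Step 2: WVTR = 50.5 g / (0.0078 m^2 * 24 h)
Step 3: WVTR = 50.5 / 0.1872 = 269.8 g/m^2/h

269.8 g/m^2/h


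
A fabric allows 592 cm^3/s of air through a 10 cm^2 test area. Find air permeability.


Formula: Air Permeability = Airflow / Test Area
AP = 592 cm^3/s / 10 cm^2
AP = 59.2 cm^3/s/cm^2

59.2 cm^3/s/cm^2


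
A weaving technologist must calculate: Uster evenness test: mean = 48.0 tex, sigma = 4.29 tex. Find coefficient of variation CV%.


Formula: CV% = (standard deviation / mean) * 100
Step 1: Ratio = 4.29 / 48.0 = 0.089375
Step 2: CV% = 0.089375 * 100 = 8.9375% ≈ 8.9%

8.9%


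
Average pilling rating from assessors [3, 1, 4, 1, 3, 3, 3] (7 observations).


Formula: Mean = sum / count
Sum = 3 + 1 + 4 + 1 + 3 + 3 + 3 = 18
Mean = 18 / 7 = 2.6

2.6


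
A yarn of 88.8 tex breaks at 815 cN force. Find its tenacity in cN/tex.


Formula: Tenacity = Breaking force / Linear density
Tenacity = 815 cN / 88.8 tex
Tenacity = 9.18 cN/tex

9.18 cN/tex


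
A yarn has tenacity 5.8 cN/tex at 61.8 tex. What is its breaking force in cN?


Formula: Breaking force = Tenacity * Linear density
F = 5.8 cN/tex * 61.8 tex
F = 358.44 cN

358.44 cN


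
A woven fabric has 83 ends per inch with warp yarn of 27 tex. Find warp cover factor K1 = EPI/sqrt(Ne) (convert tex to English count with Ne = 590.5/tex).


Formula: K1 = EPI / sqrt(Ne), with Ne = 590.5 / tex_warp
Step 1: Ne = 590.5 / 27 = 21.87
Step 2: sqrt(Ne) = sqrt(21.87) = 4.6765
Step 3: K1 = 83 / 4.6765 = 17.7

17.7


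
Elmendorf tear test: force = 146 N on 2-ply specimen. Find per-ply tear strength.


Formula: Per-ply strength = Total force / Number of plies
Per-ply = 146 N / 2
Per-ply = 73 N

73 N


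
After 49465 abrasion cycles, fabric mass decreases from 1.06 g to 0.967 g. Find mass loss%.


Formula: Mass loss% = ((m_before - m_after) / m_before) * 100
Step 1: Mass loss = 1.06 - 0.967 = 0.093 g
Step 2: Ratio = 0.093 / 1.06 = 0.0877358
Step 3: Mass loss% = 0.0877358 * 100 = 8.77358% ≈ 8.77%

8.77%


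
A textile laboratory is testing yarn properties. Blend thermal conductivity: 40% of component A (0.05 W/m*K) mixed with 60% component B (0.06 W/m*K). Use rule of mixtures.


Formula: Blend property = (fraction_A * property_A) + (fraction_B * property_B)
Step 1: Contribution A = 40/100 * 0.05 W/m*K = 0.02 W/m*K
Step 2: Contribution B = 60/100 * 0.06 W/m*K = 0.036 W/m*K
Step 3: Blend thermal conductivity = 0.02 + 0.036 = 0.056 W/m*K

0.056 W/m*K


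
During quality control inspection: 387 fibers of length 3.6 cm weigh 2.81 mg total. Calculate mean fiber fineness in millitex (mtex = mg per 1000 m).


Formula: fineness (mtex) = mass (mg) / total length (km) = (mass_mg / total_length_m) * 1000
Step 1: Convert fiber length: 3.6 cm = 0.036 m
Step 2: Total fiber length = 387 * 0.036 = 13.932 m
Step 3: Linear density = 2.81 mg / 13.932 m = 0.2017 mg/m
Step 4: fineness = 0.2017 * 1000 = 201.7 mtex

201.7 mtex
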